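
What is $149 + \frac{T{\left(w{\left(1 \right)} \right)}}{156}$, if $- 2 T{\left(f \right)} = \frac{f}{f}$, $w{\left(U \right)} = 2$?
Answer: $\frac{46487}{312} \approx 149.0$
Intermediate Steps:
$T{\left(f \right)} = - \frac{1}{2}$ ($T{\left(f \right)} = - \frac{f \frac{1}{f}}{2} = \left(- \frac{1}{2}\right) 1 = - \frac{1}{2}$)
$149 + \frac{T{\left(w{\left(1 \right)} \right)}}{156} = 149 + \frac{1}{156} \left(- \frac{1}{2}\right) = 149 - \frac{1}{312} = \frac{46487}{312}$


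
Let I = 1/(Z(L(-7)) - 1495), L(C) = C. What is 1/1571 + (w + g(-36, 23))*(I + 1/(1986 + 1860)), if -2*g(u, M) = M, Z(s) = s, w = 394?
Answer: -116895874/756265261 ≈ -0.15457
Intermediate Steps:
g(u, M) = -M/2
I = -1/1502 (I = 1/(-7 - 1495) = 1/(-1502) = -1/1502 ≈ -0.00066578)
1/1571 + (w + g(-36, 23))*(I + 1/(1986 + 1860)) = 1/1571 + (394 - 1/2*23)*(-1/1502 + 1/(1986 + 1860)) = 1/1571 + (394 - 23/2)*(-1/1502 + 1/3846) = 1/1571 + 765*(-1/1502 + 1/3846)/2 = 1/1571 + (765/2)*(-586/1444173) = 1/1571 - 74715/481391 = -116895874/756265261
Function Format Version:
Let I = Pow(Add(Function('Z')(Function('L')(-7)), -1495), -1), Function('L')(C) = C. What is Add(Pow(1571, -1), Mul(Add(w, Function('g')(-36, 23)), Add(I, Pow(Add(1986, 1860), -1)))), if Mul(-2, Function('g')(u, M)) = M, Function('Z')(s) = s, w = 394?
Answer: Rational(-116895874, 756265261) ≈ -0.15457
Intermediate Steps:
Function('g')(u, M) = Mul(Rational(-1, 2), M)
I = Rational(-1, 1502) (I = Pow(Add(-7, -1495), -1) = Pow(-1502, -1) = Rational(-1, 1502) ≈ -0.00066578)
Add(Pow(1571, -1), Mul(Add(w, Function('g')(-36, 23)), Add(I, Pow(Add(1986, 1860), -1)))) = Add(Pow(1571, -1), Mul(Add(394, Mul(Rational(-1, 2), 23)), Add(Rational(-1, 1502), Pow(Add(1986, 1860), -1)))) = Add(Rational(1, 1571), Mul(Add(394, Rational(-23, 2)), Add(Rational(-1, 1502), Pow(3846, -1)))) = Add(Rational(1, 1571), Mul(Rational(765, 2), Add(Rational(-1, 1502), Rational(1, 3846)))) = Add(Rational(1, 1571), Mul(Rational(765, 2), Rational(-586, 1444173))) = Add(Rational(1, 1571), Rational(-74715, 481391)) = Rational(-116895874, 756265261)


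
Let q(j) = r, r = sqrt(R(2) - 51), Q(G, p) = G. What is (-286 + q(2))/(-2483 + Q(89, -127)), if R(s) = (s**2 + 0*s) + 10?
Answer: 143/1197 - I*sqrt(37)/2394 ≈ 0.11947 - 0.0025408*I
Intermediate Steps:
R(s) = 10 + s**2 (R(s) = (s**2 + 0) + 10 = s**2 + 10 = 10 + s**2)
r = I*sqrt(37) (r = sqrt((10 + 2**2) - 51) = sqrt((10 + 4) - 51) = sqrt(14 - 51) = sqrt(-37) = I*sqrt(37) ≈ 6.0828*I)
q(j) = I*sqrt(37)
(-286 + q(2))/(-2483 + Q(89, -127)) = (-286 + I*sqrt(37))/(-2483 + 89) = (-286 + I*sqrt(37))/(-2394) = (-286 + I*sqrt(37))*(-1/2394) = 143/1197 - I*sqrt(37)/2394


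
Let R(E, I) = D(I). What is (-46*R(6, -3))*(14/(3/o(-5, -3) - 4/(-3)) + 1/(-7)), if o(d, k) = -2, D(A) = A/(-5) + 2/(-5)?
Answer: 27094/35 ≈ 774.11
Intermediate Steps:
D(A) = -⅖ - A/5 (D(A) = A*(-⅕) + 2*(-⅕) = -A/5 - ⅖ = -⅖ - A/5)
R(E, I) = -⅖ - I/5
(-46*R(6, -3))*(14/(3/o(-5, -3) - 4/(-3)) + 1/(-7)) = (-46*(-⅖ - ⅕*(-3)))*(14/(3/(-2) - 4/(-3)) + 1/(-7)) = (-46*(-⅖ + ⅗))*(14/(3*(-½) - 4*(-⅓)) + 1*(-⅐)) = (-46*⅕)*(14/(-3/2 + 4/3) - ⅐) = -46*(14/(-⅙) - ⅐)/5 = -46*(14*(-6) - ⅐)/5 = -46*(-84 - ⅐)/5 = -46/5*(-589/7) = 27094/35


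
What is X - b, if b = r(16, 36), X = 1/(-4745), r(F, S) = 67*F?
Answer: -5086641/4745 ≈ -1072.0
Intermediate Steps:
X = -1/4745 ≈ -0.00021075
b = 1072 (b = 67*16 = 1072)
X - b = -1/4745 - 1*1072 = -1/4745 - 1072 = -5086641/4745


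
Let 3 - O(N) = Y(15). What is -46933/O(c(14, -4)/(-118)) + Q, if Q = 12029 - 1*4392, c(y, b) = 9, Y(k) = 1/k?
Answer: -367967/44 ≈ -8362.9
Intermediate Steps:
Y(k) = 1/k
O(N) = 44/15 (O(N) = 3 - 1/15 = 44/15)
Q = 7637 (Q = 12029 - 4392 = 7637)
-46933/O(c(14, -4)/(-118)) + Q = -46933/44/15 + 7637 = -46933*15/44 + 7637 = -703995/44 + 7637 = -367967/44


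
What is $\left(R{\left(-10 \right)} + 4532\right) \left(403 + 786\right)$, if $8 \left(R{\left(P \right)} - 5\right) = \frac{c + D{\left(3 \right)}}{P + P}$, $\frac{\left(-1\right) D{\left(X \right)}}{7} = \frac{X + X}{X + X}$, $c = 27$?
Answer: $\frac{43154755}{8} \approx 5.3943 \cdot 10^{6}$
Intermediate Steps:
$D{\left(X \right)} = -7$ ($D{\left(X \right)} = - 7 \frac{X + X}{X + X} = - 7 \frac{2 X}{2 X} = - 7 \cdot 2 X \frac{1}{2 X} = \left(-7\right) 1 = -7$)
$R{\left(P \right)} = 5 + \frac{5}{4 P}$ ($R{\left(P \right)} = 5 + \frac{\left(27 - 7\right) \frac{1}{P + P}}{8} = 5 + \frac{20 \frac{1}{2 P}}{8} = 5 + \frac{10 \frac{1}{P}}{8} = 5 + \frac{5}{4 P}$)
$\left(R{\left(-10 \right)} + 4532\right) \left(403 + 786\right) = \left(\left(5 + \frac{5}{4 \left(-10\right)}\right) + 4532\right) \left(403 + 786\right) = \left(\left(5 + \frac{5}{4} \left(- \frac{1}{10}\right)\right) + 4532\right) 1189 = \left(\left(5 - \frac{1}{8}\right) + 4532\right) 1189 = \left(\frac{39}{8} + 4532\right) 1189 = \frac{36295}{8} \cdot 1189 = \frac{43154755}{8}$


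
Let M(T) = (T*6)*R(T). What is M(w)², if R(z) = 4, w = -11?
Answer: 69696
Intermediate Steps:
M(T) = 24*T (M(T) = (T*6)*4 = (6*T)*4 = 24*T)
M(w)² = (24*(-11))² = (-264)² = 69696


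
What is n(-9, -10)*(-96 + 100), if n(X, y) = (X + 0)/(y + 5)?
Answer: 36/5 ≈ 7.2000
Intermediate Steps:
n(X, y) = X/(5 + y)
n(-9, -10)*(-96 + 100) = (-9/(5 - 10))*(-96 + 100) = -9/(-5)*4 = -9*(-1/5)*4 = (9/5)*4 = 36/5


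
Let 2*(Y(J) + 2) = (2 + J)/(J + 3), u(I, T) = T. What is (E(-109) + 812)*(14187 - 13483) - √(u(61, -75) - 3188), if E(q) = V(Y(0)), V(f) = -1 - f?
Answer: 1716352/3 - I*√3263 ≈ 5.7212e+5 - 57.123*I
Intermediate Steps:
Y(J) = -2 + (2 + J)/(2*(3 + J)) (Y(J) = -2 + ((2 + J)/(J + 3))/2 = -2 + ((2 + J)/(3 + J))/2 = -2 + (2 + J)/(2*(3 + J)))
E(q) = ⅔ (E(q) = -1 - (-10 - 3*0)/(2*(3 + 0)) = -1 - (-10 + 0)/(2*3) = -1 - (-10)/(2*3) = -1 - 1*(-5/3) = -1 + 5/3 = ⅔)
(E(-109) + 812)*(14187 - 13483) - √(u(61, -75) - 3188) = (⅔ + 812)*(14187 - 13483) - √(-75 - 3188) = (2438/3)*704 - √(-3263) = 1716352/3 - I*√3263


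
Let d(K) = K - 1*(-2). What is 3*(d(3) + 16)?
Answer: 63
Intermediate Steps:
d(K) = 2 + K (d(K) = K + 2 = 2 + K)
3*(d(3) + 16) = 3*((2 + 3) + 16) = 3*(5 + 16) = 3*21 = 63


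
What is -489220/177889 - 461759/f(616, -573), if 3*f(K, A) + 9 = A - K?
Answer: 245839454693/213111022 ≈ 1153.6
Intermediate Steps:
f(K, A) = -3 - K/3 + A/3 (f(K, A) = -3 + (A - K)/3 = -3 + (-K/3 + A/3) = -3 - K/3 + A/3)
-489220/177889 - 461759/f(616, -573) = -489220/177889 - 461759/(-3 - ⅓*616 + (⅓)*(-573)) = -489220*1/177889 - 461759/(-3 - 616/3 - 191) = -489220/177889 - 461759/(-1198/3) = -489220/177889 - 461759*(-3/1198) = -489220/177889 + 1385277/1198 = 245839454693/213111022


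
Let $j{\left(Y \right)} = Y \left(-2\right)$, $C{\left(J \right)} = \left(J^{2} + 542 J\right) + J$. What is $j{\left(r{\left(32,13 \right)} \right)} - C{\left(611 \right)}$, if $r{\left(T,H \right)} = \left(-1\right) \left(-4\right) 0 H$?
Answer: $-705094$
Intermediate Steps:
$C{\left(J \right)} = J^{2} + 543 J$
$r{\left(T,H \right)} = 0$ ($r{\left(T,H \right)} = 4 \cdot 0 H = 0 H = 0$)
$j{\left(Y \right)} = - 2 Y$
$j{\left(r{\left(32,13 \right)} \right)} - C{\left(611 \right)} = \left(-2\right) 0 - 611 \left(543 + 611\right) = 0 - 611 \cdot 1154 = 0 - 705094 = -705094$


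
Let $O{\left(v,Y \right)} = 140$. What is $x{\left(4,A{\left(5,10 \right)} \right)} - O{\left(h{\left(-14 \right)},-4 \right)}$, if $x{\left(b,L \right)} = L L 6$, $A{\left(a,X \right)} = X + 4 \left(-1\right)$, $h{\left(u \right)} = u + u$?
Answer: $76$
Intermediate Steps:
$h{\left(u \right)} = 2 u$
$A{\left(a,X \right)} = -4 + X$ ($A{\left(a,X \right)} = X - 4 = -4 + X$)
$x{\left(b,L \right)} = 6 L^{2}$ ($x{\left(b,L \right)} = L^{2} \cdot 6 = 6 L^{2}$)
$x{\left(4,A{\left(5,10 \right)} \right)} - O{\left(h{\left(-14 \right)},-4 \right)} = 6 \left(-4 + 10\right)^{2} - 140 = 6 \cdot 6^{2} - 140 = 6 \cdot 36 - 140 = 216 - 140 = 76$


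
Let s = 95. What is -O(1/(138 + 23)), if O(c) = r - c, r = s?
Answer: -15294/161 ≈ -94.994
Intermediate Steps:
r = 95
O(c) = 95 - c
-O(1/(138 + 23)) = -(95 - 1/(138 + 23)) = -(95 - 1/161) = -1*15294/161 = -15294/161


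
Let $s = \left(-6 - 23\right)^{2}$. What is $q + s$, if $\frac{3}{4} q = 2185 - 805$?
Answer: $2681$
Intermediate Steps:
$q = 1840$ ($q = \frac{4 \left(2185 - 805\right)}{3} = \frac{4}{3} \cdot 1380 = 1840$)
$s = 841$ ($s = \left(-29\right)^{2} = 841$)
$q + s = 1840 + 841 = 2681$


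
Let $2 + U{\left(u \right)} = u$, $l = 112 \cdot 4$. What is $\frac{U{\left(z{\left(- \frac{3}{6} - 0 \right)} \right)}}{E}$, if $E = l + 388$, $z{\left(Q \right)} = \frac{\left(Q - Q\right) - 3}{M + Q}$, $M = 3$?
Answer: $- \frac{4}{1045} \approx -0.0038278$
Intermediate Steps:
$l = 448$
$z{\left(Q \right)} = - \frac{3}{3 + Q}$ ($z{\left(Q \right)} = \frac{\left(Q - Q\right) - 3}{3 + Q} = \frac{0 - 3}{3 + Q} = - \frac{3}{3 + Q}$)
$U{\left(u \right)} = -2 + u$
$E = 836$ ($E = 448 + 388 = 836$)
$\frac{U{\left(z{\left(- \frac{3}{6} - 0 \right)} \right)}}{E} = \frac{-2 - \frac{3}{3 - \frac{3}{6}}}{836} = \left(-2 - \frac{3}{3 + \left(\left(-3\right) \frac{1}{6} + 0\right)}\right) \frac{1}{836} = \left(-2 - \frac{3}{3 + \left(- \frac{1}{2} + 0\right)}\right) \frac{1}{836} = \left(-2 - \frac{3}{3 - \frac{1}{2}}\right) \frac{1}{836} = \left(-2 - \frac{3}{\frac{5}{2}}\right) \frac{1}{836} = \left(-2 - \frac{6}{5}\right) \frac{1}{836} = \left(- \frac{16}{5}\right) \frac{1}{836} = - \frac{4}{1045}$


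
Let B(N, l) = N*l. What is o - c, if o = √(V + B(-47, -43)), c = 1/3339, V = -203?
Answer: -1/3339 + 3*√202 ≈ 42.638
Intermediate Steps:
c = 1/3339 ≈ 0.00029949
o = 3*√202 (o = √(-203 - 47*(-43)) = √(-203 + 2021) = √1818 = 3*√202 ≈ 42.638)
o - c = 3*√202 - 1*1/3339 = 3*√202 - 1/3339 = -1/3339 + 3*√202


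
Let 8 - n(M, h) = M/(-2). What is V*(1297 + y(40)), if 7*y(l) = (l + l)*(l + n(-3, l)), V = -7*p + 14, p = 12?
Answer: -127990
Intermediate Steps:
n(M, h) = 8 + M/2 (n(M, h) = 8 - M/(-2) = 8 - M*(-1)/2 = 8 - (-1)*M/2 = 8 + M/2)
V = -70 (V = -7*12 + 14 = -84 + 14 = -70)
y(l) = 2*l*(13/2 + l)/7 (y(l) = ((l + l)*(l + (8 + (1/2)*(-3))))/7 = ((2*l)*(l + (8 - 3/2)))/7 = ((2*l)*(l + 13/2))/7 = ((2*l)*(13/2 + l))/7 = (2*l*(13/2 + l))/7 = 2*l*(13/2 + l)/7)
V*(1297 + y(40)) = -70*(1297 + (1/7)*40*(13 + 2*40)) = -70*(1297 + (1/7)*40*(13 + 80)) = -70*(1297 + (1/7)*40*93) = -70*(1297 + 3720/7) = -70*12799/7 = -127990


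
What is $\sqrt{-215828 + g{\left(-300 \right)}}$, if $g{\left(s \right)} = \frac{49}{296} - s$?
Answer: $\frac{3 i \sqrt{524546854}}{148} \approx 464.25 i$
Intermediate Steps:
$g{\left(s \right)} = \frac{49}{296} - s$ ($g{\left(s \right)} = 49 \cdot \frac{1}{296} - s = \frac{49}{296} - s$)
$\sqrt{-215828 + g{\left(-300 \right)}} = \sqrt{-215828 + \left(\frac{49}{296} - -300\right)} = \sqrt{-215828 + \left(\frac{49}{296} + 300\right)} = \sqrt{-215828 + \frac{88849}{296}} = \sqrt{- \frac{63796239}{296}} = \frac{3 i \sqrt{524546854}}{148}$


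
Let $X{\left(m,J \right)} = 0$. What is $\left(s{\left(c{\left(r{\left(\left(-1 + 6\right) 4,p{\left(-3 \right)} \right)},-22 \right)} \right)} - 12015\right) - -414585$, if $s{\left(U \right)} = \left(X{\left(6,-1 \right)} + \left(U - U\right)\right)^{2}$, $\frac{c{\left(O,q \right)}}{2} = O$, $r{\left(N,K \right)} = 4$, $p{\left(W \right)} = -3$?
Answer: $402570$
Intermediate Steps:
$c{\left(O,q \right)} = 2 O$
$s{\left(U \right)} = 0$ ($s{\left(U \right)} = \left(0 + \left(U - U\right)\right)^{2} = \left(0 + 0\right)^{2} = 0^{2} = 0$)
$\left(s{\left(c{\left(r{\left(\left(-1 + 6\right) 4,p{\left(-3 \right)} \right)},-22 \right)} \right)} - 12015\right) - -414585 = \left(0 - 12015\right) - -414585 = \left(0 - 12015\right) + 414585 = -12015 + 414585 = 402570$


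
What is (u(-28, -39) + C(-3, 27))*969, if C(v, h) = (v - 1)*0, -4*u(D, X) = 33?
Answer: -31977/4 ≈ -7994.3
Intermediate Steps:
u(D, X) = -33/4 (u(D, X) = -1/4*33 = -33/4)
C(v, h) = 0 (C(v, h) = (-1 + v)*0 = 0)
(u(-28, -39) + C(-3, 27))*969 = (-33/4 + 0)*969 = -33/4*969 = -31977/4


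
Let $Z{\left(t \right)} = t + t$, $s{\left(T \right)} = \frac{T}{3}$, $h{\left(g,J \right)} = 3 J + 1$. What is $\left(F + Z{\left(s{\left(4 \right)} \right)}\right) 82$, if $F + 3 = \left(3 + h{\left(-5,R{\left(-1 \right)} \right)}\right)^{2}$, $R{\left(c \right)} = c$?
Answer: $\frac{164}{3} \approx 54.667$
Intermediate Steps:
$h{\left(g,J \right)} = 1 + 3 J$
$s{\left(T \right)} = \frac{T}{3}$ ($s{\left(T \right)} = T \frac{1}{3} = \frac{T}{3}$)
$Z{\left(t \right)} = 2 t$
$F = -2$ ($F = -3 + \left(3 + \left(1 + 3 \left(-1\right)\right)\right)^{2} = -3 + \left(3 + \left(1 - 3\right)\right)^{2} = -3 + \left(3 - 2\right)^{2} = -3 + 1^{2} = -3 + 1 = -2$)
$\left(F + Z{\left(s{\left(4 \right)} \right)}\right) 82 = \left(-2 + 2 \cdot \frac{1}{3} \cdot 4\right) 82 = \left(-2 + 2 \cdot \frac{4}{3}\right) 82 = \left(-2 + \frac{8}{3}\right) 82 = \frac{2}{3} \cdot 82 = \frac{164}{3}$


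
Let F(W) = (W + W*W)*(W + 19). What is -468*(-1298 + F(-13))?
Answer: 169416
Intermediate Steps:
F(W) = (19 + W)*(W + W²) (F(W) = (W + W²)*(19 + W) = (19 + W)*(W + W²))
-468*(-1298 + F(-13)) = -468*(-1298 - 13*(19 + (-13)² + 20*(-13))) = -468*(-1298 - 13*(19 + 169 - 260)) = -468*(-1298 - 13*(-72)) = -468*(-1298 + 936) = -468*(-362) = 169416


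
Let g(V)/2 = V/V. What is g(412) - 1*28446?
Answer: -28444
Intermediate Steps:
g(V) = 2 (g(V) = 2*(V/V) = 2*1 = 2)
g(412) - 1*28446 = 2 - 1*28446 = 2 - 28446 = -28444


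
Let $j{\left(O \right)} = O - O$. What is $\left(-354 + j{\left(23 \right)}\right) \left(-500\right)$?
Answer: $177000$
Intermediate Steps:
$j{\left(O \right)} = 0$
$\left(-354 + j{\left(23 \right)}\right) \left(-500\right) = \left(-354 + 0\right) \left(-500\right) = \left(-354\right) \left(-500\right) = 177000$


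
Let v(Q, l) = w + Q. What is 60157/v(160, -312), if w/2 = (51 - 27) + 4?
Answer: 60157/216 ≈ 278.50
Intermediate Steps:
w = 56 (w = 2*((51 - 27) + 4) = 2*(24 + 4) = 2*28 = 56)
v(Q, l) = 56 + Q
60157/v(160, -312) = 60157/(56 + 160) = 60157/216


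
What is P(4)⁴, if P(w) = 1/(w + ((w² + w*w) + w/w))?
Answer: 1/1874161 ≈ 5.3357e-7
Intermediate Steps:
P(w) = 1/(1 + w + 2*w²) (P(w) = 1/(w + ((w² + w²) + 1)) = 1/(w + (2*w² + 1)) = 1/(w + (1 + 2*w²)) = 1/(1 + w + 2*w²))
P(4)⁴ = (1/(1 + 4 + 2*4²))⁴ = (1/(1 + 4 + 2*16))⁴ = (1/(1 + 4 + 32))⁴ = (1/37)⁴ = 1/1874161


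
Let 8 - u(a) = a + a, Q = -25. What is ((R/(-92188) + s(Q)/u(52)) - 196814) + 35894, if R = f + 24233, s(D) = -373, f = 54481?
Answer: -356030723645/2212512 ≈ -1.6092e+5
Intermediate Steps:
R = 78714 (R = 54481 + 24233 = 78714)
u(a) = 8 - 2*a (u(a) = 8 - (a + a) = 8 - 2*a)
((R/(-92188) + s(Q)/u(52)) - 196814) + 35894 = ((78714/(-92188) - 373/(8 - 2*52)) - 196814) + 35894 = ((78714*(-1/92188) - 373/(8 - 104)) - 196814) + 35894 = ((-39357/46094 - 373/(-96)) - 196814) + 35894 = ((-39357/46094 - 373*(-1/96)) - 196814) + 35894 = ((-39357/46094 + 373/96) - 196814) + 35894 = (6707395/2212512 - 196814) + 35894 = -435446629373/2212512 + 35894 = -356030723645/2212512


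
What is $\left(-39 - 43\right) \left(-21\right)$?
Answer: $1722$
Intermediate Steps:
$\left(-39 - 43\right) \left(-21\right) = \left(-82\right) \left(-21\right) = 1722$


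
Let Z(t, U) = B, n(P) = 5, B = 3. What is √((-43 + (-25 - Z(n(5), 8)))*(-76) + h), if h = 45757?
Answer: 17*√177 ≈ 226.17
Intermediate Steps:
Z(t, U) = 3
√((-43 + (-25 - Z(n(5), 8)))*(-76) + h) = √((-43 + (-25 - 1*3))*(-76) + 45757) = √((-43 + (-25 - 3))*(-76) + 45757) = √((-43 - 28)*(-76) + 45757) = √(-71*(-76) + 45757) = √(5396 + 45757) = √51153 = 17*√177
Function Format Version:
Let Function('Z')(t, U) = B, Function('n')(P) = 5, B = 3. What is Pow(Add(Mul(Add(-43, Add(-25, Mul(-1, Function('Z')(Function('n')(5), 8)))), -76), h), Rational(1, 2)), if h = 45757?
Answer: Mul(17, Pow(177, Rational(1, 2))) ≈ 226.17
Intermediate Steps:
Function('Z')(t, U) = 3
Pow(Add(Mul(Add(-43, Add(-25, Mul(-1, Function('Z')(Function('n')(5), 8)))), -76), h), Rational(1, 2)) = Pow(Add(Mul(Add(-43, Add(-25, Mul(-1, 3))), -76), 45757), Rational(1, 2)) = Pow(Add(Mul(Add(-43, Add(-25, -3)), -76), 45757), Rational(1, 2)) = Pow(Add(Mul(Add(-43, -28), -76), 45757), Rational(1, 2)) = Pow(Add(Mul(-71, -76), 45757), Rational(1, 2)) = Pow(Add(5396, 45757), Rational(1, 2)) = Pow(51153, Rational(1, 2)) = Mul(17, Pow(177, Rational(1, 2)))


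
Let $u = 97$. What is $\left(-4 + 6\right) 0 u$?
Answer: $0$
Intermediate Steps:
$\left(-4 + 6\right) 0 u = \left(-4 + 6\right) 0 \cdot 97 = 2 \cdot 0 \cdot 97 = 0 \cdot 97 = 0$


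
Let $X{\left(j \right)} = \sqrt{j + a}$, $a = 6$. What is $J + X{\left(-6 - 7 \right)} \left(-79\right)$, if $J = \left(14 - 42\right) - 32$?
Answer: $-60 - 79 i \sqrt{7} \approx -60.0 - 209.01 i$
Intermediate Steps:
$X{\left(j \right)} = \sqrt{6 + j}$ ($X{\left(j \right)} = \sqrt{j + 6} = \sqrt{6 + j}$)
$J = -60$ ($J = -28 - 32 = -60$)
$J + X{\left(-6 - 7 \right)} \left(-79\right) = -60 + \sqrt{6 - 13} \left(-79\right) = -60 + \sqrt{-7} \left(-79\right) = -60 + i \sqrt{7} \left(-79\right) = -60 - 79 i \sqrt{7}$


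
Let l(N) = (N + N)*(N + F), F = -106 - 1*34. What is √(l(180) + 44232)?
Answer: 2*√14658 ≈ 242.14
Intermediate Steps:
F = -140 (F = -106 - 34 = -140)
l(N) = 2*N*(-140 + N) (l(N) = (N + N)*(N - 140) = (2*N)*(-140 + N) = 2*N*(-140 + N))
√(l(180) + 44232) = √(2*180*(-140 + 180) + 44232) = √(2*180*40 + 44232) = √(14400 + 44232) = √58632 = 2*√14658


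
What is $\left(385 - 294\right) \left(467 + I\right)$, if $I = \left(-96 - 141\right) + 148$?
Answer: $34398$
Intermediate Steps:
$I = -89$ ($I = -237 + 148 = -89$)
$\left(385 - 294\right) \left(467 + I\right) = \left(385 - 294\right) \left(467 - 89\right) = 91 \cdot 378 = 34398$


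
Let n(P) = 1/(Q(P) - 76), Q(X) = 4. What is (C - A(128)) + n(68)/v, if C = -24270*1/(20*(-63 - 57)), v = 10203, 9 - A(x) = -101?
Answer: -733789567/7346160 ≈ -99.887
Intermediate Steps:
A(x) = 110 (A(x) = 9 - 1*(-101) = 9 + 101 = 110)
n(P) = -1/72 (n(P) = 1/(4 - 76) = 1/(-72) = -1/72)
C = 809/80 (C = -24270/(20*(-120)) = -24270/(-2400) = -24270*(-1/2400) = 809/80 ≈ 10.113)
(C - A(128)) + n(68)/v = (809/80 - 1*110) - 1/72/10203 = (809/80 - 110) - 1/72*1/10203 = -7991/80 - 1/734616 = -733789567/7346160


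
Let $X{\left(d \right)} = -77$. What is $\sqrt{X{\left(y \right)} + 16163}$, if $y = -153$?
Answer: $\sqrt{16086} \approx 126.83$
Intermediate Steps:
$\sqrt{X{\left(y \right)} + 16163} = \sqrt{-77 + 16163} = \sqrt{16086}$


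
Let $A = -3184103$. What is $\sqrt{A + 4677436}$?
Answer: $\sqrt{1493333} \approx 1222.0$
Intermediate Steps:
$\sqrt{A + 4677436} = \sqrt{-3184103 + 4677436} = \sqrt{1493333}$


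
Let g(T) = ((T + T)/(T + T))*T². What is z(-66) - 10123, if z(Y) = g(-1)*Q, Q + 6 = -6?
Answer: -10135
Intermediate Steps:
g(T) = T² (g(T) = ((2*T)/((2*T)))*T² = ((2*T)*(1/(2*T)))*T² = 1*T² = T²)
Q = -12 (Q = -6 - 6 = -12)
z(Y) = -12 (z(Y) = (-1)²*(-12) = 1*(-12) = -12)
z(-66) - 10123 = -12 - 10123 = -10135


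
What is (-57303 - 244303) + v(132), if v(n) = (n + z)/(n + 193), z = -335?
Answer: -98022153/325 ≈ -3.0161e+5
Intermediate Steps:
v(n) = (-335 + n)/(193 + n) (v(n) = (n - 335)/(n + 193) = (-335 + n)/(193 + n))
(-57303 - 244303) + v(132) = (-57303 - 244303) + (-335 + 132)/(193 + 132) = -301606 - 203/325 = -98022153/325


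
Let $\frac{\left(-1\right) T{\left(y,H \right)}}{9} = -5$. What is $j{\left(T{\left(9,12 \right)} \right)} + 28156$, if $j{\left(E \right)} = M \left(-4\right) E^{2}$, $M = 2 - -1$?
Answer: $3856$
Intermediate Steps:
$T{\left(y,H \right)} = 45$ ($T{\left(y,H \right)} = \left(-9\right) \left(-5\right) = 45$)
$M = 3$ ($M = 2 + 1 = 3$)
$j{\left(E \right)} = - 12 E^{2}$ ($j{\left(E \right)} = 3 \left(-4\right) E^{2} = - 12 E^{2}$)
$j{\left(T{\left(9,12 \right)} \right)} + 28156 = - 12 \cdot 45^{2} + 28156 = \left(-12\right) 2025 + 28156 = -24300 + 28156 = 3856$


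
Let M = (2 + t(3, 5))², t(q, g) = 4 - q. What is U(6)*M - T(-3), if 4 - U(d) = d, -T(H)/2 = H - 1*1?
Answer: -26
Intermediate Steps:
T(H) = 2 - 2*H (T(H) = -2*(H - 1*1) = -2*(H - 1) = -2*(-1 + H) = 2 - 2*H)
U(d) = 4 - d
M = 9 (M = (2 + (4 - 1*3))² = (2 + (4 - 3))² = (2 + 1)² = 3² = 9)
U(6)*M - T(-3) = (4 - 1*6)*9 - (2 - 2*(-3)) = (4 - 6)*9 - (2 + 6) = -2*9 - 1*8 = -18 - 8 = -26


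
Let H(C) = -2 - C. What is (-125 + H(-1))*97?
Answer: -12222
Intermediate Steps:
(-125 + H(-1))*97 = (-125 + (-2 - 1*(-1)))*97 = (-125 + (-2 + 1))*97 = (-125 - 1)*97 = -126*97 = -12222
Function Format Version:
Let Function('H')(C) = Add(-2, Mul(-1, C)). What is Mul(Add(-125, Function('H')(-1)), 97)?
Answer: -12222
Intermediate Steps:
Mul(Add(-125, Function('H')(-1)), 97) = Mul(Add(-125, Add(-2, Mul(-1, -1))), 97) = Mul(Add(-125, Add(-2, 1)), 97) = Mul(Add(-125, -1), 97) = Mul(-126, 97) = -12222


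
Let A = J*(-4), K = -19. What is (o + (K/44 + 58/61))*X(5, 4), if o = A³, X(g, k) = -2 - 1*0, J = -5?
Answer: -21473393/1342 ≈ -16001.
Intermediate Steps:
X(g, k) = -2 (X(g, k) = -2 + 0 = -2)
A = 20 (A = -5*(-4) = 20)
o = 8000 (o = 20³ = 8000)
(o + (K/44 + 58/61))*X(5, 4) = (8000 + (-19/44 + 58/61))*(-2) = (8000 + 1393/2684)*(-2) = (21473393/2684)*(-2) = -21473393/1342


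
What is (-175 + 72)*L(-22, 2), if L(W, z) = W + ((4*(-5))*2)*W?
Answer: -88374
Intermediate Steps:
L(W, z) = -39*W (L(W, z) = W + (-20*2)*W = W - 40*W = -39*W)
(-175 + 72)*L(-22, 2) = (-175 + 72)*(-39*(-22)) = -103*858 = -88374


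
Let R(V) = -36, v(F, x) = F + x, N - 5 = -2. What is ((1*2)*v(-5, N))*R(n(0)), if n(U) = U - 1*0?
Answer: 144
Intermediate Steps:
n(U) = U (n(U) = U + 0 = U)
N = 3 (N = 5 - 2 = 3)
((1*2)*v(-5, N))*R(n(0)) = ((1*2)*(-5 + 3))*(-36) = (2*(-2))*(-36) = -4*(-36) = 144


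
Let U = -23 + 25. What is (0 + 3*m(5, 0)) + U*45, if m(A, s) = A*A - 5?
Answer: 150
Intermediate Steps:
U = 2
m(A, s) = -5 + A² (m(A, s) = A² - 5 = -5 + A²)
(0 + 3*m(5, 0)) + U*45 = (0 + 3*(-5 + 5²)) + 2*45 = (0 + 3*(-5 + 25)) + 90 = (0 + 3*20) + 90 = (0 + 60) + 90 = 60 + 90 = 150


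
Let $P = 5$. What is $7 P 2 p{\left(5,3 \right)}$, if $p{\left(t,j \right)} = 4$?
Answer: $280$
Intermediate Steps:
$7 P 2 p{\left(5,3 \right)} = 7 \cdot 5 \cdot 2 \cdot 4 = 35 \cdot 8 = 280$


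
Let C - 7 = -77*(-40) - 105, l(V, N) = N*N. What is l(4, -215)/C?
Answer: 46225/2982 ≈ 15.501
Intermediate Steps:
l(V, N) = N**2
C = 2982 (C = 7 + (-77*(-40) - 105) = 7 + (3080 - 105) = 7 + 2975 = 2982)
l(4, -215)/C = (-215)**2/2982 = 46225*(1/2982) = 46225/2982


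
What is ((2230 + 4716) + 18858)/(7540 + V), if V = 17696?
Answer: 6451/6309 ≈ 1.0225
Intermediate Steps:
((2230 + 4716) + 18858)/(7540 + V) = ((2230 + 4716) + 18858)/(7540 + 17696) = (6946 + 18858)/25236 = 25804*(1/25236) = 6451/6309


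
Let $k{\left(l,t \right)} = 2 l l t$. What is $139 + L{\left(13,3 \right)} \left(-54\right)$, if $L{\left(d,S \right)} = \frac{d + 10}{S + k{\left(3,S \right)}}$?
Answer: $\frac{2227}{19} \approx 117.21$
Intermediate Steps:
$k{\left(l,t \right)} = 2 t l^{2}$
$L{\left(d,S \right)} = \frac{10 + d}{19 S}$ ($L{\left(d,S \right)} = \frac{d + 10}{S + 2 S 3^{2}} = \frac{10 + d}{S + 2 S 9} = \frac{10 + d}{S + 18 S} = \frac{10 + d}{19 S}$)
$139 + L{\left(13,3 \right)} \left(-54\right) = 139 + \frac{10 + 13}{19 \cdot 3} \left(-54\right) = 139 + \frac{1}{19} \cdot \frac{1}{3} \cdot 23 \left(-54\right) = 139 + \frac{23}{57} \left(-54\right) = 139 - \frac{414}{19} = \frac{2227}{19}$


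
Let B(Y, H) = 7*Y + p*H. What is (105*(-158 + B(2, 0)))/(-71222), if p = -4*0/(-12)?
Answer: 7560/35611 ≈ 0.21229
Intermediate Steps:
p = 0 (p = 0*(-1/12) = 0)
B(Y, H) = 7*Y (B(Y, H) = 7*Y + 0*H = 7*Y + 0 = 7*Y)
(105*(-158 + B(2, 0)))/(-71222) = (105*(-158 + 7*2))/(-71222) = (105*(-158 + 14))*(-1/71222) = (105*(-144))*(-1/71222) = -15120*(-1/71222) = 7560/35611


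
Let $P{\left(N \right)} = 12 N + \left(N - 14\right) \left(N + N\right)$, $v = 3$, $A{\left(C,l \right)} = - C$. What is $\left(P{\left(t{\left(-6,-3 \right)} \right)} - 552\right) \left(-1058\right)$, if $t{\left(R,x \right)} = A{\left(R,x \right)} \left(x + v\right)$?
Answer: $584016$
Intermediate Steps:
$t{\left(R,x \right)} = - R \left(3 + x\right)$ ($t{\left(R,x \right)} = - R \left(x + 3\right) = - R \left(3 + x\right)$)
$P{\left(N \right)} = 12 N + 2 N \left(-14 + N\right)$ ($P{\left(N \right)} = 12 N + \left(-14 + N\right) 2 N = 12 N + 2 N \left(-14 + N\right)$)
$\left(P{\left(t{\left(-6,-3 \right)} \right)} - 552\right) \left(-1058\right) = \left(2 \left(\left(-1\right) \left(-6\right) \left(3 - 3\right)\right) \left(-8 - - 6 \left(3 - 3\right)\right) - 552\right) \left(-1058\right) = \left(2 \left(\left(-1\right) \left(-6\right) 0\right) \left(-8 - \left(-6\right) 0\right) - 552\right) \left(-1058\right) = \left(2 \cdot 0 \left(-8 + 0\right) - 552\right) \left(-1058\right) = \left(2 \cdot 0 \left(-8\right) - 552\right) \left(-1058\right) = \left(0 - 552\right) \left(-1058\right) = \left(-552\right) \left(-1058\right) = 584016$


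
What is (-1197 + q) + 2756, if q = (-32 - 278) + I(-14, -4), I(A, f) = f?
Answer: 1245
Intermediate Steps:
q = -314 (q = (-32 - 278) - 4 = -310 - 4 = -314)
(-1197 + q) + 2756 = (-1197 - 314) + 2756 = -1511 + 2756 = 1245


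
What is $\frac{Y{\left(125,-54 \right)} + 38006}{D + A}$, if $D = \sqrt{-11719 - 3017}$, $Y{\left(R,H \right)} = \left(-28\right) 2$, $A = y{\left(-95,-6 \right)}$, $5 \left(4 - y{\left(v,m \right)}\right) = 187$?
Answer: $- \frac{31688250}{396289} - \frac{3795000 i \sqrt{921}}{396289} \approx -79.963 - 290.62 i$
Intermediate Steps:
$y{\left(v,m \right)} = - \frac{167}{5}$ ($y{\left(v,m \right)} = 4 - \frac{187}{5} = - \frac{167}{5}$)
$A = - \frac{167}{5} \approx -33.4$
$Y{\left(R,H \right)} = -56$
$D = 4 i \sqrt{921}$ ($D = \sqrt{-14736} = 4 i \sqrt{921} \approx 121.39 i$)
$\frac{Y{\left(125,-54 \right)} + 38006}{D + A} = \frac{-56 + 38006}{4 i \sqrt{921} - \frac{167}{5}} = \frac{37950}{- \frac{167}{5} + 4 i \sqrt{921}}$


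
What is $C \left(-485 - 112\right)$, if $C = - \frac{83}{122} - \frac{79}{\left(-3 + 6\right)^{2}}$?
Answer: $\frac{2066615}{366} \approx 5646.5$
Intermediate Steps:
$C = - \frac{10385}{1098}$ ($C = \left(-83\right) \frac{1}{122} - \frac{79}{3^{2}} = - \frac{83}{122} - \frac{79}{9} = - \frac{10385}{1098} \approx -9.4581$)
$C \left(-485 - 112\right) = - \frac{10385 \left(-485 - 112\right)}{1098} = \left(- \frac{10385}{1098}\right) \left(-597\right) = \frac{2066615}{366}$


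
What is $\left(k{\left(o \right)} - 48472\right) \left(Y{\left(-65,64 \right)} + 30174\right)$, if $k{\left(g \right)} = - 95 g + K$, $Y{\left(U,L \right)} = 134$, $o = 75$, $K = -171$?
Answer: $-1690216544$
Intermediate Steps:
$k{\left(g \right)} = -171 - 95 g$ ($k{\left(g \right)} = - 95 g - 171 = -171 - 95 g$)
$\left(k{\left(o \right)} - 48472\right) \left(Y{\left(-65,64 \right)} + 30174\right) = \left(\left(-171 - 7125\right) - 48472\right) \left(134 + 30174\right) = \left(\left(-171 - 7125\right) - 48472\right) 30308 = \left(-7296 - 48472\right) 30308 = \left(-55768\right) 30308 = -1690216544$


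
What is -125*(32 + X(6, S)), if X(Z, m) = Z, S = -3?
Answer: -4750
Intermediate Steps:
-125*(32 + X(6, S)) = -125*(32 + 6) = -125*38 = -4750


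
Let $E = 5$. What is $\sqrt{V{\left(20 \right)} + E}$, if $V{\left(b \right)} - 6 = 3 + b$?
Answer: $\sqrt{34} \approx 5.8309$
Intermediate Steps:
$V{\left(b \right)} = 9 + b$ ($V{\left(b \right)} = 6 + \left(3 + b\right) = 9 + b$)
$\sqrt{V{\left(20 \right)} + E} = \sqrt{\left(9 + 20\right) + 5} = \sqrt{29 + 5} = \sqrt{34}$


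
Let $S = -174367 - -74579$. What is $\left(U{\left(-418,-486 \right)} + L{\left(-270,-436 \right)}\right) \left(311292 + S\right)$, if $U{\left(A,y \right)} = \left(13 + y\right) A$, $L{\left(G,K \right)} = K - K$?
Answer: $41817301856$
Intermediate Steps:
$L{\left(G,K \right)} = 0$
$S = -99788$ ($S = -174367 + 74579 = -99788$)
$U{\left(A,y \right)} = A \left(13 + y\right)$
$\left(U{\left(-418,-486 \right)} + L{\left(-270,-436 \right)}\right) \left(311292 + S\right) = \left(- 418 \left(13 - 486\right) + 0\right) \left(311292 - 99788\right) = \left(\left(-418\right) \left(-473\right) + 0\right) 211504 = \left(197714 + 0\right) 211504 = 197714 \cdot 211504 = 41817301856$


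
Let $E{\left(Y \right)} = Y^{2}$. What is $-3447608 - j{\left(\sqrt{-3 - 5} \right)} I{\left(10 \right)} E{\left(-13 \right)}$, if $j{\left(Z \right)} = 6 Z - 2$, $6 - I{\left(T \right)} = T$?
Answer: $-3448960 + 8112 i \sqrt{2} \approx -3.449 \cdot 10^{6} + 11472.0 i$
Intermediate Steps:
$I{\left(T \right)} = 6 - T$
$j{\left(Z \right)} = -2 + 6 Z$
$-3447608 - j{\left(\sqrt{-3 - 5} \right)} I{\left(10 \right)} E{\left(-13 \right)} = -3447608 - \left(-2 + 6 \sqrt{-3 - 5}\right) \left(6 - 10\right) \left(-13\right)^{2} = -3447608 - \left(-2 + 6 \sqrt{-8}\right) \left(6 - 10\right) 169 = -3447608 - \left(-2 + 6 \cdot 2 i \sqrt{2}\right) \left(-4\right) 169 = -3447608 - \left(-2 + 12 i \sqrt{2}\right) \left(-4\right) 169 = -3447608 - \left(8 - 48 i \sqrt{2}\right) 169 = -3447608 - \left(1352 - 8112 i \sqrt{2}\right) = -3448960 + 8112 i \sqrt{2}$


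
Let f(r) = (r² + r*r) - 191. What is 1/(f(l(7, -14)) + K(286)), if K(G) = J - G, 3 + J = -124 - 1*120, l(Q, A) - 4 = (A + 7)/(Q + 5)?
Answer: -72/50447 ≈ -0.0014272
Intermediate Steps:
l(Q, A) = 4 + (7 + A)/(5 + Q) (l(Q, A) = 4 + (A + 7)/(Q + 5) = 4 + (7 + A)/(5 + Q))
f(r) = -191 + 2*r² (f(r) = (r² + r²) - 191 = 2*r² - 191 = -191 + 2*r²)
J = -247 (J = -3 + (-124 - 1*120) = -3 + (-124 - 120) = -3 - 244 = -247)
K(G) = -247 - G
1/(f(l(7, -14)) + K(286)) = 1/((-191 + 2*((27 - 14 + 4*7)/(5 + 7))²) + (-247 - 1*286)) = 1/((-191 + 2*((27 - 14 + 28)/12)²) + (-247 - 286)) = 1/((-191 + 2*((1/12)*41)²) - 533) = 1/((-191 + 2*(41/12)²) - 533) = 1/((-191 + 2*(1681/144)) - 533) = 1/((-191 + 1681/72) - 533) = 1/(-12071/72 - 533) = 1/(-50447/72) = -72/50447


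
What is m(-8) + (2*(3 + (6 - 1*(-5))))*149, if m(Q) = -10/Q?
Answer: 16693/4 ≈ 4173.3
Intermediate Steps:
m(-8) + (2*(3 + (6 - 1*(-5))))*149 = -10/(-8) + (2*(3 + (6 - 1*(-5))))*149 = -10*(-1/8) + (2*(3 + (6 + 5)))*149 = 5/4 + (2*(3 + 11))*149 = 5/4 + (2*14)*149 = 5/4 + 28*149 = 5/4 + 4172 = 16693/4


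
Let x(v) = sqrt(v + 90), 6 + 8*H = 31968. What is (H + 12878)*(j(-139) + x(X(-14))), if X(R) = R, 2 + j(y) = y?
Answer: -9516513/4 + 67493*sqrt(19)/2 ≈ -2.2320e+6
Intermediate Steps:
H = 15981/4 (H = -3/4 + (1/8)*31968 = -3/4 + 3996 = 15981/4 ≈ 3995.3)
j(y) = -2 + y
x(v) = sqrt(90 + v)
(H + 12878)*(j(-139) + x(X(-14))) = (15981/4 + 12878)*((-2 - 139) + sqrt(90 - 14)) = 67493*(-141 + sqrt(76))/4 = 67493*(-141 + 2*sqrt(19))/4 = -9516513/4 + 67493*sqrt(19)/2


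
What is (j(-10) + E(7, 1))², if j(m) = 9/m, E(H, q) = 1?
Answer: 1/100 ≈ 0.010000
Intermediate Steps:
(j(-10) + E(7, 1))² = (9/(-10) + 1)² = (9*(-⅒) + 1)² = (-9/10 + 1)² = (⅒)² = 1/100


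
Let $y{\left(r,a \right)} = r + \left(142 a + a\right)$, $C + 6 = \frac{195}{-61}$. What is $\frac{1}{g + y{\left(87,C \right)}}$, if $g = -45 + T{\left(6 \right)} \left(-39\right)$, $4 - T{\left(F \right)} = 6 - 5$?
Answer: $- \frac{61}{84798} \approx -0.00071936$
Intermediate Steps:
$C = - \frac{561}{61}$ ($C = -6 + \frac{195}{-61} = -6 + 195 \left(- \frac{1}{61}\right) = -6 - \frac{195}{61} = - \frac{561}{61} \approx -9.1967$)
$T{\left(F \right)} = 3$ ($T{\left(F \right)} = 4 - \left(6 - 5\right) = 4 - 1 = 3$)
$y{\left(r,a \right)} = r + 143 a$
$g = -162$ ($g = -45 + 3 \left(-39\right) = -45 - 117 = -162$)
$\frac{1}{g + y{\left(87,C \right)}} = \frac{1}{-162 + \left(87 + 143 \left(- \frac{561}{61}\right)\right)} = \frac{1}{-162 + \left(87 - \frac{80223}{61}\right)} = \frac{1}{-162 - \frac{74916}{61}} = \frac{1}{- \frac{84798}{61}} = - \frac{61}{84798}$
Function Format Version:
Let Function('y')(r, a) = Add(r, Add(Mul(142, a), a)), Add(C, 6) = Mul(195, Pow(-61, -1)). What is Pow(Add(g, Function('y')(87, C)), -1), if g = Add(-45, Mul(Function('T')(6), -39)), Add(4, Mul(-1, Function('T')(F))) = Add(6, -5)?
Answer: Rational(-61, 84798) ≈ -0.00071936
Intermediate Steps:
C = Rational(-561, 61) (C = Add(-6, Mul(195, Pow(-61, -1))) = Add(-6, Mul(195, Rational(-1, 61))) = Add(-6, Rational(-195, 61)) = Rational(-561, 61) ≈ -9.1967)
Function('T')(F) = 3 (Function('T')(F) = Add(4, Mul(-1, Add(6, -5))) = Add(4, Mul(-1, 1)) = Add(4, -1) = 3)
Function('y')(r, a) = Add(r, Mul(143, a))
g = -162 (g = Add(-45, Mul(3, -39)) = Add(-45, -117) = -162)
Pow(Add(g, Function('y')(87, C)), -1) = Pow(Add(-162, Add(87, Mul(143, Rational(-561, 61)))), -1) = Pow(Add(-162, Add(87, Rational(-80223, 61))), -1) = Pow(Add(-162, Rational(-74916, 61)), -1) = Pow(Rational(-84798, 61), -1) = Rational(-61, 84798)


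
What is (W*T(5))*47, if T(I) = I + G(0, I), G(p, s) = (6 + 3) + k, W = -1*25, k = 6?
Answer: -23500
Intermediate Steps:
W = -25
G(p, s) = 15 (G(p, s) = (6 + 3) + 6 = 9 + 6 = 15)
T(I) = 15 + I (T(I) = I + 15 = 15 + I)
(W*T(5))*47 = -25*(15 + 5)*47 = -25*20*47 = -500*47 = -23500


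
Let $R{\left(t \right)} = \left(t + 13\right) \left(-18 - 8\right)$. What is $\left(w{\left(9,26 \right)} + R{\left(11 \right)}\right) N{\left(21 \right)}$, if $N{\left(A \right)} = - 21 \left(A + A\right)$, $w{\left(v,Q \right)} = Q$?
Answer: $527436$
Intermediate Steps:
$N{\left(A \right)} = - 42 A$ ($N{\left(A \right)} = - 21 \cdot 2 A = - 42 A$)
$R{\left(t \right)} = -338 - 26 t$ ($R{\left(t \right)} = \left(13 + t\right) \left(-26\right) = -338 - 26 t$)
$\left(w{\left(9,26 \right)} + R{\left(11 \right)}\right) N{\left(21 \right)} = \left(26 - 624\right) \left(\left(-42\right) 21\right) = \left(26 - 624\right) \left(-882\right) = \left(-598\right) \left(-882\right) = 527436$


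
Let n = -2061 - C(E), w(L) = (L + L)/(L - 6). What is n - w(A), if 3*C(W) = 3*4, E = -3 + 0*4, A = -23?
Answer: -59931/29 ≈ -2066.6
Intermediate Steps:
E = -3 (E = -3 + 0 = -3)
C(W) = 4 (C(W) = (3*4)/3 = (1/3)*12 = 4)
w(L) = 2*L/(-6 + L) (w(L) = (2*L)/(-6 + L) = 2*L/(-6 + L))
n = -2065 (n = -2061 - 1*4 = -2061 - 4 = -2065)
n - w(A) = -2065 - 2*(-23)/(-6 - 23) = -2065 - 2*(-23)/(-29) = -2065 - 2*(-23)*(-1)/29 = -2065 - 1*46/29 = -2065 - 46/29 = -59931/29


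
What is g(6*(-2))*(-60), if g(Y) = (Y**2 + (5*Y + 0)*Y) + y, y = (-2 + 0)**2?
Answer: -52080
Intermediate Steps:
y = 4 (y = (-2)**2 = 4)
g(Y) = 4 + 6*Y**2 (g(Y) = (Y**2 + (5*Y + 0)*Y) + 4 = (Y**2 + (5*Y)*Y) + 4 = (Y**2 + 5*Y**2) + 4 = 6*Y**2 + 4 = 4 + 6*Y**2)
g(6*(-2))*(-60) = (4 + 6*(6*(-2))**2)*(-60) = (4 + 6*(-12)**2)*(-60) = (4 + 6*144)*(-60) = (4 + 864)*(-60) = 868*(-60) = -52080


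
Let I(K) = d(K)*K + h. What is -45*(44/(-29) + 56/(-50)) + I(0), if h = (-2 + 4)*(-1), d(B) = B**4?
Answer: 16918/145 ≈ 116.68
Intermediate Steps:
h = -2 (h = 2*(-1) = -2)
I(K) = -2 + K**5 (I(K) = K**4*K - 2 = K**5 - 2 = -2 + K**5)
-45*(44/(-29) + 56/(-50)) + I(0) = -45*(44/(-29) + 56/(-50)) + (-2 + 0**5) = -45*(44*(-1/29) + 56*(-1/50)) + (-2 + 0) = -45*(-44/29 - 28/25) - 2 = -45*(-1912/725) - 2 = 17208/145 - 2 = 16918/145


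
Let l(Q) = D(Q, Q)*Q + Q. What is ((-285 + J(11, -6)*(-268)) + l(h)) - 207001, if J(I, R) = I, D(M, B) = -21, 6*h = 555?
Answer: -212084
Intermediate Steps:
h = 185/2 (h = (⅙)*555 = 185/2 ≈ 92.500)
l(Q) = -20*Q (l(Q) = -21*Q + Q = -20*Q)
((-285 + J(11, -6)*(-268)) + l(h)) - 207001 = ((-285 + 11*(-268)) - 20*185/2) - 207001 = ((-285 - 2948) - 1850) - 207001 = (-3233 - 1850) - 207001 = -5083 - 207001 = -212084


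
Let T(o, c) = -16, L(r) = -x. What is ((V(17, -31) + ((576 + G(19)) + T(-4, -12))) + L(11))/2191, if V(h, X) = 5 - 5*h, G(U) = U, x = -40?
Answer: 77/313 ≈ 0.24601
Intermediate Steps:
L(r) = 40 (L(r) = -1*(-40) = 40)
((V(17, -31) + ((576 + G(19)) + T(-4, -12))) + L(11))/2191 = (((5 - 5*17) + ((576 + 19) - 16)) + 40)/2191 = (((5 - 85) + (595 - 16)) + 40)*(1/2191) = ((-80 + 579) + 40)*(1/2191) = (499 + 40)*(1/2191) = 539*(1/2191) = 77/313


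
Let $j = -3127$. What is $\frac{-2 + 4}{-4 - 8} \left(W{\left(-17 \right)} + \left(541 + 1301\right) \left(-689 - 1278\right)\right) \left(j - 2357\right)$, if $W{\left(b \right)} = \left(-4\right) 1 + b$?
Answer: $-3311636790$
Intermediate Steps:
$W{\left(b \right)} = -4 + b$
$\frac{-2 + 4}{-4 - 8} \left(W{\left(-17 \right)} + \left(541 + 1301\right) \left(-689 - 1278\right)\right) \left(j - 2357\right) = \frac{-2 + 4}{-4 - 8} \left(\left(-4 - 17\right) + \left(541 + 1301\right) \left(-689 - 1278\right)\right) \left(-3127 - 2357\right) = \frac{2}{-12} \left(-21 + 1842 \left(-1967\right)\right) \left(-5484\right) = 2 \left(- \frac{1}{12}\right) \left(-21 - 3623214\right) \left(-5484\right) = - \frac{\left(-3623235\right) \left(-5484\right)}{6} = \left(- \frac{1}{6}\right) 19869820740 = -3311636790$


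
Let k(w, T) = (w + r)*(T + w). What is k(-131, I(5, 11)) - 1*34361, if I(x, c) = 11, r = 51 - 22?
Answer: -22121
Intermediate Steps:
r = 29
k(w, T) = (29 + w)*(T + w) (k(w, T) = (w + 29)*(T + w) = (29 + w)*(T + w))
k(-131, I(5, 11)) - 1*34361 = ((-131)² + 29*11 + 29*(-131) + 11*(-131)) - 1*34361 = (17161 + 319 - 3799 - 1441) - 34361 = 12240 - 34361 = -22121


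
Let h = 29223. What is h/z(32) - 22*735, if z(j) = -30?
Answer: -171441/10 ≈ -17144.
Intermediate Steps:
h/z(32) - 22*735 = 29223/(-30) - 22*735 = 29223*(-1/30) - 16170 = -9741/10 - 16170 = -171441/10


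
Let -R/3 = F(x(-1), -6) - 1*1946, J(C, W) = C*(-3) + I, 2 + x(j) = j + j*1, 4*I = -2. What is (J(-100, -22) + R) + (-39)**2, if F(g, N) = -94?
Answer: 15881/2 ≈ 7940.5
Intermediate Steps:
I = -1/2 (I = (1/4)*(-2) = -1/2 ≈ -0.50000)
x(j) = -2 + 2*j (x(j) = -2 + (j + j*1) = -2 + (j + j) = -2 + 2*j)
J(C, W) = -1/2 - 3*C (J(C, W) = C*(-3) - 1/2 = -3*C - 1/2 = -1/2 - 3*C)
R = 6120 (R = -3*(-94 - 1*1946) = -3*(-94 - 1946) = -3*(-2040) = 6120)
(J(-100, -22) + R) + (-39)**2 = ((-1/2 - 3*(-100)) + 6120) + (-39)**2 = ((-1/2 + 300) + 6120) + 1521 = (599/2 + 6120) + 1521 = 12839/2 + 1521 = 15881/2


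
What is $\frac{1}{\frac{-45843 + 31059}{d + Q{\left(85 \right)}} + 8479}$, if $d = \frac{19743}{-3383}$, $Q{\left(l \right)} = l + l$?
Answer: $\frac{555367}{4658942521} \approx 0.0001192$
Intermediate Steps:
$Q{\left(l \right)} = 2 l$
$d = - \frac{19743}{3383}$ ($d = 19743 \left(- \frac{1}{3383}\right) = - \frac{19743}{3383} \approx -5.8359$)
$\frac{1}{\frac{-45843 + 31059}{d + Q{\left(85 \right)}} + 8479} = \frac{1}{\frac{-45843 + 31059}{- \frac{19743}{3383} + 2 \cdot 85} + 8479} = \frac{1}{- \frac{14784}{- \frac{19743}{3383} + 170} + 8479} = \frac{1}{- \frac{14784}{\frac{555367}{3383}} + 8479} = \frac{1}{\left(-14784\right) \frac{3383}{555367} + 8479} = \frac{1}{- \frac{50014272}{555367} + 8479} = \frac{1}{\frac{4658942521}{555367}} = \frac{555367}{4658942521}$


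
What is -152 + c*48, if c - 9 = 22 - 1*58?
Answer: -1448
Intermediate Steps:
c = -27 (c = 9 + (22 - 1*58) = 9 + (22 - 58) = 9 - 36 = -27)
-152 + c*48 = -152 - 27*48 = -152 - 1296 = -1448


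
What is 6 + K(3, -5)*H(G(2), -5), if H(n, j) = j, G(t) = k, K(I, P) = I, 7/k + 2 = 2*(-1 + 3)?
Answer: -9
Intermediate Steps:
k = 7/2 (k = 7/(-2 + 2*(-1 + 3)) = 7/(-2 + 2*2) = 7/(-2 + 4) = 7/2 ≈ 3.5000)
G(t) = 7/2
6 + K(3, -5)*H(G(2), -5) = 6 + 3*(-5) = 6 - 15 = -9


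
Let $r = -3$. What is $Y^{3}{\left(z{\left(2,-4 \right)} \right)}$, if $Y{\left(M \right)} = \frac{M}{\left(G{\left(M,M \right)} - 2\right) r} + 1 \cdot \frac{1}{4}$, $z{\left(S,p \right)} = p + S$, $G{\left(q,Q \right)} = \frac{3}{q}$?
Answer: $\frac{125}{592704} \approx 0.0002109$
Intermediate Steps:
$z{\left(S,p \right)} = S + p$
$Y{\left(M \right)} = \frac{1}{4} + \frac{M}{6 - \frac{9}{M}}$ ($Y{\left(M \right)} = \frac{M}{\left(\frac{3}{M} - 2\right) \left(-3\right)} + 1 \cdot \frac{1}{4} = \frac{M}{\left(-2 + \frac{3}{M}\right) \left(-3\right)} + 1 \cdot \frac{1}{4} = \frac{M}{6 - \frac{9}{M}} + \frac{1}{4} = \frac{1}{4} + \frac{M}{6 - \frac{9}{M}}$)
$Y^{3}{\left(z{\left(2,-4 \right)} \right)} = \left(\frac{-9 + 2 \left(2 - 4\right) \left(3 + 2 \left(2 - 4\right)\right)}{12 \left(-3 + 2 \left(2 - 4\right)\right)}\right)^{3} = \left(\frac{-9 + 2 \left(-2\right) \left(3 + 2 \left(-2\right)\right)}{12 \left(-3 + 2 \left(-2\right)\right)}\right)^{3} = \left(\frac{-9 + 2 \left(-2\right) \left(3 - 4\right)}{12 \left(-3 - 4\right)}\right)^{3} = \left(\frac{-9 + 2 \left(-2\right) \left(-1\right)}{12 \left(-7\right)}\right)^{3} = \left(\frac{1}{12} \left(- \frac{1}{7}\right) \left(-9 + 4\right)\right)^{3} = \left(\frac{1}{12} \left(- \frac{1}{7}\right) \left(-5\right)\right)^{3} = \left(\frac{5}{84}\right)^{3} = \frac{125}{592704}$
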